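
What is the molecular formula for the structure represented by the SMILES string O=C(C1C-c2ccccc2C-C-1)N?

C11H13NO

Heavy atoms from the SMILES: 11 C, 1 N, 1 O.
Implicit hydrogens by atom environment:
  4 × C (aromatic): 1 H each → 4
  3 × C: 2 H each → 6
  2 × C (aromatic): no H
  1 × C: 1 H
  1 × C: no H
  1 × N: 2 H
  1 × O: no H
  Total hydrogens = 13.
Molecular formula: C11H13NO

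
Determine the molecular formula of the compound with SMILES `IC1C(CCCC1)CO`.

C7H13IO

Heavy atoms from the SMILES: 7 C, 1 I, 1 O.
Implicit hydrogens by atom environment:
  5 × C: 2 H each → 10
  2 × C: 1 H each → 2
  1 × I: no H
  1 × O: 1 H
  Total hydrogens = 13.
Molecular formula: C7H13IO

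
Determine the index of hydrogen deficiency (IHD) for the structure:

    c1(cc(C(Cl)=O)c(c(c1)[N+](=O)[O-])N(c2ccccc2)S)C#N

Molecular formula from the SMILES: C14H8ClN3O3S.
DoU = (2C + 2 + N − H − X)/2 = (2·14 + 2 + 3 − 8 − 1)/2 = 24/2 = 12.
(Structurally: 2 ring(s) + 10 π bond(s) = 12.)

12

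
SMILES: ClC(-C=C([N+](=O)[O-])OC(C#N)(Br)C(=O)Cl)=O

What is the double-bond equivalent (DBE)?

Molecular formula from the SMILES: C6HBrCl2N2O5.
DoU = (2C + 2 + N − H − X)/2 = (2·6 + 2 + 2 − 1 − 3)/2 = 12/2 = 6.
(Structurally: 0 ring(s) + 6 π bond(s) = 6.)

6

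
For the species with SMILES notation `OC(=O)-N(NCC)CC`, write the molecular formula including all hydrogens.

Heavy atoms from the SMILES: 5 C, 2 N, 2 O.
Implicit hydrogens by atom environment:
  2 × C: 3 H each → 6
  2 × C: 2 H each → 4
  1 × C: no H
  1 × N: 1 H
  1 × N: no H
  1 × O: 1 H
  1 × O: no H
  Total hydrogens = 12.
Molecular formula: C5H12N2O2

C5H12N2O2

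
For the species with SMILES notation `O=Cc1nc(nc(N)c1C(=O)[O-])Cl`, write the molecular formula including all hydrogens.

C6H3ClN3O3-

Heavy atoms from the SMILES: 6 C, 1 Cl, 3 N, 3 O.
Implicit hydrogens by atom environment:
  4 × C (aromatic): no H
  2 × N (aromatic): no H
  2 × O: no H
  1 × C: 1 H
  1 × C: no H
  1 × Cl: no H
  1 × N: 2 H
  1 × O (charge -1): no H
  Total hydrogens = 3.
Net charge -1.
Molecular formula: C6H3ClN3O3-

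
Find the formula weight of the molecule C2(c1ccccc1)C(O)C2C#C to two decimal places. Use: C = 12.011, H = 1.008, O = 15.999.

Molecular formula: C11H10O.
M = 11×12.011 + 10×1.008 + 1×15.999 = 158.20 g/mol.

158.20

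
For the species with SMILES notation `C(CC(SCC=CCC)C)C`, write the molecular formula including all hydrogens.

C10H20S

Heavy atoms from the SMILES: 10 C, 1 S.
Implicit hydrogens by atom environment:
  4 × C: 2 H each → 8
  3 × C: 3 H each → 9
  3 × C: 1 H each → 3
  1 × S: no H
  Total hydrogens = 20.
Molecular formula: C10H20S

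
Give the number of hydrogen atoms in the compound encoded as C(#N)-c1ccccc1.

Hydrogens are implicit in SMILES; fill each atom to its normal valence:
  5 × C (aromatic): 1 H each → 5
  1 × C (aromatic): no H
  1 × C: no H
  1 × N: no H
  Total hydrogens = 5.

5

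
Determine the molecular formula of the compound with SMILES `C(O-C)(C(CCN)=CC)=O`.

C7H13NO2

Heavy atoms from the SMILES: 7 C, 1 N, 2 O.
Implicit hydrogens by atom environment:
  2 × C: 3 H each → 6
  2 × C: 2 H each → 4
  2 × C: no H
  2 × O: no H
  1 × C: 1 H
  1 × N: 2 H
  Total hydrogens = 13.
Molecular formula: C7H13NO2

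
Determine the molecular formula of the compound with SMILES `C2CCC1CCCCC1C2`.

C10H18

Heavy atoms from the SMILES: 10 C.
Implicit hydrogens by atom environment:
  8 × C: 2 H each → 16
  2 × C: 1 H each → 2
  Total hydrogens = 18.
Molecular formula: C10H18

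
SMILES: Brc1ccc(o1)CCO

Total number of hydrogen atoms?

7

Hydrogens are implicit in SMILES; fill each atom to its normal valence:
  2 × C: 2 H each → 4
  2 × C (aromatic): 1 H each → 2
  2 × C (aromatic): no H
  1 × Br: no H
  1 × O: 1 H
  1 × O (aromatic): no H
  Total hydrogens = 7.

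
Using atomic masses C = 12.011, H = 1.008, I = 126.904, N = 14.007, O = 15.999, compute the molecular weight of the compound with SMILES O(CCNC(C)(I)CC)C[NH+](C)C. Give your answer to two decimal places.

301.19

Molecular formula: C9H22IN2O+.
M = 9×12.011 + 22×1.008 + 1×126.904 + 2×14.007 + 1×15.999 = 301.19 g/mol.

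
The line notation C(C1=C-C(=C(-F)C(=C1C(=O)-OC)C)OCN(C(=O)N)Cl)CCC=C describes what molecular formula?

C16H20ClFN2O4

Heavy atoms from the SMILES: 16 C, 1 Cl, 1 F, 2 N, 4 O.
Implicit hydrogens by atom environment:
  5 × C: 2 H each → 10
  5 × C (aromatic): no H
  4 × O: no H
  2 × C: 3 H each → 6
  2 × C: no H
  1 × C (aromatic): 1 H
  1 × C: 1 H
  1 × Cl: no H
  1 × F: no H
  1 × N: 2 H
  1 × N: no H
  Total hydrogens = 20.
Molecular formula: C16H20ClFN2O4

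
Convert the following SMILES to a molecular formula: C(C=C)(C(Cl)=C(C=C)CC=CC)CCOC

Heavy atoms from the SMILES: 14 C, 1 Cl, 1 O.
Implicit hydrogens by atom environment:
  5 × C: 2 H each → 10
  5 × C: 1 H each → 5
  2 × C: 3 H each → 6
  2 × C: no H
  1 × Cl: no H
  1 × O: no H
  Total hydrogens = 21.
Molecular formula: C14H21ClO

C14H21ClO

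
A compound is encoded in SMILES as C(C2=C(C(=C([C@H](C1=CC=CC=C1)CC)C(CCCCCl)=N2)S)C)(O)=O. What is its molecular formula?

Heavy atoms from the SMILES: 20 C, 1 Cl, 1 N, 2 O, 1 S.
Implicit hydrogens by atom environment:
  6 × C (aromatic): no H
  5 × C: 2 H each → 10
  5 × C (aromatic): 1 H each → 5
  2 × C: 3 H each → 6
  1 × C: 1 H
  1 × C: no H
  1 × Cl: no H
  1 × N (aromatic): no H
  1 × O: 1 H
  1 × O: no H
  1 × S: 1 H
  Total hydrogens = 24.
Molecular formula: C20H24ClNO2S

C20H24ClNO2S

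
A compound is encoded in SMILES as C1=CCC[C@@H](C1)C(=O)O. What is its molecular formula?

Heavy atoms from the SMILES: 7 C, 2 O.
Implicit hydrogens by atom environment:
  3 × C: 2 H each → 6
  3 × C: 1 H each → 3
  1 × C: no H
  1 × O: 1 H
  1 × O: no H
  Total hydrogens = 10.
Molecular formula: C7H10O2

C7H10O2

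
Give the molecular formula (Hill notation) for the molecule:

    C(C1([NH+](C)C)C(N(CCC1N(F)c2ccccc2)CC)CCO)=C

C19H31FN3O+

Heavy atoms from the SMILES: 19 C, 1 F, 3 N, 1 O.
Implicit hydrogens by atom environment:
  6 × C: 2 H each → 12
  5 × C (aromatic): 1 H each → 5
  3 × C: 3 H each → 9
  3 × C: 1 H each → 3
  2 × N: no H
  1 × C: no H
  1 × C (aromatic): no H
  1 × F: no H
  1 × N (charge +1): 1 H
  1 × O: 1 H
  Total hydrogens = 31.
Net charge +1.
Molecular formula: C19H31FN3O+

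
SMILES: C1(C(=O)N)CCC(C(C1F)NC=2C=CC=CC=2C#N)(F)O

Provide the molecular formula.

C14H15F2N3O2

Heavy atoms from the SMILES: 14 C, 2 F, 3 N, 2 O.
Implicit hydrogens by atom environment:
  4 × C (aromatic): 1 H each → 4
  3 × C: 1 H each → 3
  3 × C: no H
  2 × C: 2 H each → 4
  2 × C (aromatic): no H
  2 × F: no H
  1 × N: 2 H
  1 × N: 1 H
  1 × N: no H
  1 × O: 1 H
  1 × O: no H
  Total hydrogens = 15.
Molecular formula: C14H15F2N3O2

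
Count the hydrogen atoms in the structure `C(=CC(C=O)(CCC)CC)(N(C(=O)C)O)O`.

Hydrogens are implicit in SMILES; fill each atom to its normal valence:
  3 × C: 3 H each → 9
  3 × C: 2 H each → 6
  3 × C: no H
  2 × C: 1 H each → 2
  2 × O: 1 H each → 2
  2 × O: no H
  1 × N: no H
  Total hydrogens = 19.

19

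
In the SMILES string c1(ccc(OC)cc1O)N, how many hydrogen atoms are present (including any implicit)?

Hydrogens are implicit in SMILES; fill each atom to its normal valence:
  3 × C (aromatic): 1 H each → 3
  3 × C (aromatic): no H
  1 × C: 3 H
  1 × N: 2 H
  1 × O: 1 H
  1 × O: no H
  Total hydrogens = 9.

9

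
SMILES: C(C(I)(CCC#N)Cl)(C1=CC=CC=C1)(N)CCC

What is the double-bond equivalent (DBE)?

Molecular formula from the SMILES: C14H18ClIN2.
DoU = (2C + 2 + N − H − X)/2 = (2·14 + 2 + 2 − 18 − 2)/2 = 12/2 = 6.
(Structurally: 1 ring(s) + 5 π bond(s) = 6.)

6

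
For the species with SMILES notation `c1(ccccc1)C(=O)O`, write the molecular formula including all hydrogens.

C7H6O2

Heavy atoms from the SMILES: 7 C, 2 O.
Implicit hydrogens by atom environment:
  5 × C (aromatic): 1 H each → 5
  1 × C (aromatic): no H
  1 × C: no H
  1 × O: 1 H
  1 × O: no H
  Total hydrogens = 6.
Molecular formula: C7H6O2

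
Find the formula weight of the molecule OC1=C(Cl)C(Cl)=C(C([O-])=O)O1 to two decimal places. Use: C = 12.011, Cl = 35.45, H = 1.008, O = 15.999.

Molecular formula: C5HCl2O4-.
M = 5×12.011 + 2×35.45 + 1×1.008 + 4×15.999 = 195.96 g/mol.

195.96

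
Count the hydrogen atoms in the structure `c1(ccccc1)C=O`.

6

Hydrogens are implicit in SMILES; fill each atom to its normal valence:
  5 × C (aromatic): 1 H each → 5
  1 × C: 1 H
  1 × C (aromatic): no H
  1 × O: no H
  Total hydrogens = 6.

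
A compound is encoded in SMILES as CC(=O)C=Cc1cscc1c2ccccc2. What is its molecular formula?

C14H12OS

Heavy atoms from the SMILES: 14 C, 1 O, 1 S.
Implicit hydrogens by atom environment:
  7 × C (aromatic): 1 H each → 7
  3 × C (aromatic): no H
  2 × C: 1 H each → 2
  1 × C: 3 H
  1 × C: no H
  1 × O: no H
  1 × S (aromatic): no H
  Total hydrogens = 12.
Molecular formula: C14H12OS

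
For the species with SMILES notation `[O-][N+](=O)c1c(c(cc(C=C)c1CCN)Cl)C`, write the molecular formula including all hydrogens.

C11H13ClN2O2

Heavy atoms from the SMILES: 11 C, 1 Cl, 2 N, 2 O.
Implicit hydrogens by atom environment:
  5 × C (aromatic): no H
  3 × C: 2 H each → 6
  1 × C: 3 H
  1 × C (aromatic): 1 H
  1 × C: 1 H
  1 × Cl: no H
  1 × N: 2 H
  1 × N (charge +1): no H
  1 × O: no H
  1 × O (charge -1): no H
  Total hydrogens = 13.
Molecular formula: C11H13ClN2O2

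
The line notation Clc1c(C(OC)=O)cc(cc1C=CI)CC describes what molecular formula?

Heavy atoms from the SMILES: 12 C, 1 Cl, 1 I, 2 O.
Implicit hydrogens by atom environment:
  4 × C (aromatic): no H
  2 × C: 3 H each → 6
  2 × C (aromatic): 1 H each → 2
  2 × C: 1 H each → 2
  2 × O: no H
  1 × C: 2 H
  1 × C: no H
  1 × Cl: no H
  1 × I: no H
  Total hydrogens = 12.
Molecular formula: C12H12ClIO2

C12H12ClIO2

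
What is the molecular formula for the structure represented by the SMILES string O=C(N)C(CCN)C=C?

Heavy atoms from the SMILES: 6 C, 2 N, 1 O.
Implicit hydrogens by atom environment:
  3 × C: 2 H each → 6
  2 × C: 1 H each → 2
  2 × N: 2 H each → 4
  1 × C: no H
  1 × O: no H
  Total hydrogens = 12.
Molecular formula: C6H12N2O

C6H12N2O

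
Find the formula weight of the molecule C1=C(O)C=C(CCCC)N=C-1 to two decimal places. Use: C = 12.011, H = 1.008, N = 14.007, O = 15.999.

151.21

Molecular formula: C9H13NO.
M = 9×12.011 + 13×1.008 + 1×14.007 + 1×15.999 = 151.21 g/mol.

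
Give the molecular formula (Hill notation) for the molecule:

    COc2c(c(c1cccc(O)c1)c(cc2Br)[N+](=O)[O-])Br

C13H9Br2NO4

Heavy atoms from the SMILES: 2 Br, 13 C, 1 N, 4 O.
Implicit hydrogens by atom environment:
  7 × C (aromatic): no H
  5 × C (aromatic): 1 H each → 5
  2 × Br: no H
  2 × O: no H
  1 × C: 3 H
  1 × N (charge +1): no H
  1 × O: 1 H
  1 × O (charge -1): no H
  Total hydrogens = 9.
Molecular formula: C13H9Br2NO4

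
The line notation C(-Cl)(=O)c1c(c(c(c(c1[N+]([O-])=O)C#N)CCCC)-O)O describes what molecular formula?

C12H11ClN2O5

Heavy atoms from the SMILES: 12 C, 1 Cl, 2 N, 5 O.
Implicit hydrogens by atom environment:
  6 × C (aromatic): no H
  3 × C: 2 H each → 6
  2 × C: no H
  2 × O: 1 H each → 2
  2 × O: no H
  1 × C: 3 H
  1 × Cl: no H
  1 × N (charge +1): no H
  1 × N: no H
  1 × O (charge -1): no H
  Total hydrogens = 11.
Molecular formula: C12H11ClN2O5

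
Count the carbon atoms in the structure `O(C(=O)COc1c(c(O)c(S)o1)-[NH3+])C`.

7

The symbol for carbon appears 7 times in the SMILES. Lowercase c denotes aromatic carbon and counts toward C.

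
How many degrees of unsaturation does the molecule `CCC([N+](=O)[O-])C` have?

Molecular formula from the SMILES: C4H9NO2.
DoU = (2C + 2 + N − H − X)/2 = (2·4 + 2 + 1 − 9 − 0)/2 = 2/2 = 1.
(Structurally: 0 ring(s) + 1 π bond(s) = 1.)

1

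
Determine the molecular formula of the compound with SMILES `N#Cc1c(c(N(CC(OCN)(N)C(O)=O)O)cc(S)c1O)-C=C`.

Heavy atoms from the SMILES: 13 C, 4 N, 5 O, 1 S.
Implicit hydrogens by atom environment:
  5 × C (aromatic): no H
  3 × C: 2 H each → 6
  3 × C: no H
  3 × O: 1 H each → 3
  2 × N: 2 H each → 4
  2 × N: no H
  2 × O: no H
  1 × C (aromatic): 1 H
  1 × C: 1 H
  1 × S: 1 H
  Total hydrogens = 16.
Molecular formula: C13H16N4O5S

C13H16N4O5S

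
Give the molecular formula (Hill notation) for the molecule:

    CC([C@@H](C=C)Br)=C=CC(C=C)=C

Heavy atoms from the SMILES: 1 Br, 11 C.
Implicit hydrogens by atom environment:
  4 × C: 1 H each → 4
  3 × C: 2 H each → 6
  3 × C: no H
  1 × Br: no H
  1 × C: 3 H
  Total hydrogens = 13.
Molecular formula: C11H13Br

C11H13Br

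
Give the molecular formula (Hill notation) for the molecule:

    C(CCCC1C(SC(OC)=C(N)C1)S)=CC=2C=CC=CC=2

C17H23NOS2

Heavy atoms from the SMILES: 17 C, 1 N, 1 O, 2 S.
Implicit hydrogens by atom environment:
  5 × C (aromatic): 1 H each → 5
  4 × C: 2 H each → 8
  4 × C: 1 H each → 4
  2 × C: no H
  1 × C: 3 H
  1 × C (aromatic): no H
  1 × N: 2 H
  1 × O: no H
  1 × S: 1 H
  1 × S: no H
  Total hydrogens = 23.
Molecular formula: C17H23NOS2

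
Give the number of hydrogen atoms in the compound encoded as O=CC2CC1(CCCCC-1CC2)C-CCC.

26

Hydrogens are implicit in SMILES; fill each atom to its normal valence:
  10 × C: 2 H each → 20
  3 × C: 1 H each → 3
  1 × C: 3 H
  1 × C: no H
  1 × O: no H
  Total hydrogens = 26.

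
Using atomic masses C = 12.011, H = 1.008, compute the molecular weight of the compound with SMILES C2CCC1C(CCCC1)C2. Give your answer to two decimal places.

Molecular formula: C10H18.
M = 10×12.011 + 18×1.008 = 138.25 g/mol.

138.25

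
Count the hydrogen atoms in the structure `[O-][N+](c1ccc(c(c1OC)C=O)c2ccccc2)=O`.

Hydrogens are implicit in SMILES; fill each atom to its normal valence:
  7 × C (aromatic): 1 H each → 7
  5 × C (aromatic): no H
  3 × O: no H
  1 × C: 3 H
  1 × C: 1 H
  1 × N (charge +1): no H
  1 × O (charge -1): no H
  Total hydrogens = 11.

11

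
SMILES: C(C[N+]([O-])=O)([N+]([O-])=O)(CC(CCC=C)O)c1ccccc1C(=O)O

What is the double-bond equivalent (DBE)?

Molecular formula from the SMILES: C15H18N2O7.
DoU = (2C + 2 + N − H − X)/2 = (2·15 + 2 + 2 − 18 − 0)/2 = 16/2 = 8.
(Structurally: 1 ring(s) + 7 π bond(s) = 8.)

8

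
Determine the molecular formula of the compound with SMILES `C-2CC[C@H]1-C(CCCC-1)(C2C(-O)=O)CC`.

Heavy atoms from the SMILES: 13 C, 2 O.
Implicit hydrogens by atom environment:
  8 × C: 2 H each → 16
  2 × C: 1 H each → 2
  2 × C: no H
  1 × C: 3 H
  1 × O: 1 H
  1 × O: no H
  Total hydrogens = 22.
Molecular formula: C13H22O2

C13H22O2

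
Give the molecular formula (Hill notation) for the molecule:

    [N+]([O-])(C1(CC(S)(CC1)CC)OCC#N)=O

C9H14N2O3S

Heavy atoms from the SMILES: 9 C, 2 N, 3 O, 1 S.
Implicit hydrogens by atom environment:
  5 × C: 2 H each → 10
  3 × C: no H
  2 × O: no H
  1 × C: 3 H
  1 × N (charge +1): no H
  1 × N: no H
  1 × O (charge -1): no H
  1 × S: 1 H
  Total hydrogens = 14.
Molecular formula: C9H14N2O3S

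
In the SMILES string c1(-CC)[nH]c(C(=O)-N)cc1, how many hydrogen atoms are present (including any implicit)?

Hydrogens are implicit in SMILES; fill each atom to its normal valence:
  2 × C (aromatic): 1 H each → 2
  2 × C (aromatic): no H
  1 × C: 3 H
  1 × C: 2 H
  1 × C: no H
  1 × N: 2 H
  1 × N (aromatic): 1 H
  1 × O: no H
  Total hydrogens = 10.

10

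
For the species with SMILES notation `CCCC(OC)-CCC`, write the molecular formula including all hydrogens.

Heavy atoms from the SMILES: 8 C, 1 O.
Implicit hydrogens by atom environment:
  4 × C: 2 H each → 8
  3 × C: 3 H each → 9
  1 × C: 1 H
  1 × O: no H
  Total hydrogens = 18.
Molecular formula: C8H18O

C8H18O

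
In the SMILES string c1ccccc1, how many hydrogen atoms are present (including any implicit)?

Hydrogens are implicit in SMILES; fill each atom to its normal valence:
  6 × C (aromatic): 1 H each → 6
  Total hydrogens = 6.

6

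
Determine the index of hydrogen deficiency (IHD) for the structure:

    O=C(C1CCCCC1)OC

Molecular formula from the SMILES: C8H14O2.
DoU = (2C + 2 + N − H − X)/2 = (2·8 + 2 + 0 − 14 − 0)/2 = 4/2 = 2.
(Structurally: 1 ring(s) + 1 π bond(s) = 2.)

2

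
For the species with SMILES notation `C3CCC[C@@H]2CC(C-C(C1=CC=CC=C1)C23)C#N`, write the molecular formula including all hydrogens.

Heavy atoms from the SMILES: 17 C, 1 N.
Implicit hydrogens by atom environment:
  6 × C: 2 H each → 12
  5 × C (aromatic): 1 H each → 5
  4 × C: 1 H each → 4
  1 × C: no H
  1 × C (aromatic): no H
  1 × N: no H
  Total hydrogens = 21.
Molecular formula: C17H21N

C17H21N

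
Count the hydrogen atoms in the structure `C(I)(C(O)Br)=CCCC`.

10

Hydrogens are implicit in SMILES; fill each atom to its normal valence:
  2 × C: 2 H each → 4
  2 × C: 1 H each → 2
  1 × Br: no H
  1 × C: 3 H
  1 × C: no H
  1 × I: no H
  1 × O: 1 H
  Total hydrogens = 10.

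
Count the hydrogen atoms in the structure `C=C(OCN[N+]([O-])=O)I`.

5

Hydrogens are implicit in SMILES; fill each atom to its normal valence:
  2 × C: 2 H each → 4
  2 × O: no H
  1 × C: no H
  1 × I: no H
  1 × N: 1 H
  1 × N (charge +1): no H
  1 × O (charge -1): no H
  Total hydrogens = 5.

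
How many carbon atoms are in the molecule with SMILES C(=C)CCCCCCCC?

10

The symbol for carbon appears 10 times in the SMILES.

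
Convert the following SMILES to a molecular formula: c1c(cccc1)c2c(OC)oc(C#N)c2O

C12H9NO3

Heavy atoms from the SMILES: 12 C, 1 N, 3 O.
Implicit hydrogens by atom environment:
  5 × C (aromatic): 1 H each → 5
  5 × C (aromatic): no H
  1 × C: 3 H
  1 × C: no H
  1 × N: no H
  1 × O: 1 H
  1 × O (aromatic): no H
  1 × O: no H
  Total hydrogens = 9.
Molecular formula: C12H9NO3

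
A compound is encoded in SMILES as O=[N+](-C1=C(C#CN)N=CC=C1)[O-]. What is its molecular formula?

C7H5N3O2

Heavy atoms from the SMILES: 7 C, 3 N, 2 O.
Implicit hydrogens by atom environment:
  3 × C (aromatic): 1 H each → 3
  2 × C (aromatic): no H
  2 × C: no H
  1 × N: 2 H
  1 × N (aromatic): no H
  1 × N (charge +1): no H
  1 × O: no H
  1 × O (charge -1): no H
  Total hydrogens = 5.
Molecular formula: C7H5N3O2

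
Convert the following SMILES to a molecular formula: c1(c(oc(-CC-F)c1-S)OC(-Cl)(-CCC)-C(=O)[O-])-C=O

Heavy atoms from the SMILES: 12 C, 1 Cl, 1 F, 5 O, 1 S.
Implicit hydrogens by atom environment:
  4 × C: 2 H each → 8
  4 × C (aromatic): no H
  3 × O: no H
  2 × C: no H
  1 × C: 3 H
  1 × C: 1 H
  1 × Cl: no H
  1 × F: no H
  1 × O (aromatic): no H
  1 × O (charge -1): no H
  1 × S: 1 H
  Total hydrogens = 13.
Net charge -1.
Molecular formula: C12H13ClFO5S-

C12H13ClFO5S-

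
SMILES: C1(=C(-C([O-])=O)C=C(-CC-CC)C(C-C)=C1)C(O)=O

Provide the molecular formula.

Heavy atoms from the SMILES: 14 C, 4 O.
Implicit hydrogens by atom environment:
  4 × C: 2 H each → 8
  4 × C (aromatic): no H
  2 × C: 3 H each → 6
  2 × C (aromatic): 1 H each → 2
  2 × C: no H
  2 × O: no H
  1 × O: 1 H
  1 × O (charge -1): no H
  Total hydrogens = 17.
Net charge -1.
Molecular formula: C14H17O4-

C14H17O4-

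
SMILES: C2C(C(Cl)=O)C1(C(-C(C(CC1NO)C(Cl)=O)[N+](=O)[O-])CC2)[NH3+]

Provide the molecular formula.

Heavy atoms from the SMILES: 12 C, 2 Cl, 3 N, 5 O.
Implicit hydrogens by atom environment:
  5 × C: 1 H each → 5
  4 × C: 2 H each → 8
  3 × C: no H
  3 × O: no H
  2 × Cl: no H
  1 × N (charge +1): 3 H
  1 × N: 1 H
  1 × N (charge +1): no H
  1 × O: 1 H
  1 × O (charge -1): no H
  Total hydrogens = 18.
Net charge +1.
Molecular formula: C12H18Cl2N3O5+

C12H18Cl2N3O5+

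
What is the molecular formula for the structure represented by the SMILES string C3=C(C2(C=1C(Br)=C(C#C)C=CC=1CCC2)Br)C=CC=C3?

C18H14Br2

Heavy atoms from the SMILES: 2 Br, 18 C.
Implicit hydrogens by atom environment:
  7 × C (aromatic): 1 H each → 7
  5 × C (aromatic): no H
  3 × C: 2 H each → 6
  2 × Br: no H
  2 × C: no H
  1 × C: 1 H
  Total hydrogens = 14.
Molecular formula: C18H14Br2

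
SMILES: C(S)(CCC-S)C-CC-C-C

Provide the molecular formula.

Heavy atoms from the SMILES: 9 C, 2 S.
Implicit hydrogens by atom environment:
  7 × C: 2 H each → 14
  2 × S: 1 H each → 2
  1 × C: 3 H
  1 × C: 1 H
  Total hydrogens = 20.
Molecular formula: C9H20S2

C9H20S2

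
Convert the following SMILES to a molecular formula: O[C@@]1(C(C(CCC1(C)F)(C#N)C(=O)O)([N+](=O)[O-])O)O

C9H11FN2O7

Heavy atoms from the SMILES: 9 C, 1 F, 2 N, 7 O.
Implicit hydrogens by atom environment:
  6 × C: no H
  4 × O: 1 H each → 4
  2 × C: 2 H each → 4
  2 × O: no H
  1 × C: 3 H
  1 × F: no H
  1 × N (charge +1): no H
  1 × N: no H
  1 × O (charge -1): no H
  Total hydrogens = 11.
Molecular formula: C9H11FN2O7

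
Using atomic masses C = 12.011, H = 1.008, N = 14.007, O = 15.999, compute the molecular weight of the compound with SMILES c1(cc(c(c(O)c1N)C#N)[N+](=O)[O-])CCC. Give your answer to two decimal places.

Molecular formula: C10H11N3O3.
M = 10×12.011 + 11×1.008 + 3×14.007 + 3×15.999 = 221.22 g/mol.

221.22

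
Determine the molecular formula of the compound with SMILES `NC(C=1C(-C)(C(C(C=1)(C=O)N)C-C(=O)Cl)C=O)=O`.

Heavy atoms from the SMILES: 11 C, 1 Cl, 2 N, 4 O.
Implicit hydrogens by atom environment:
  5 × C: no H
  4 × C: 1 H each → 4
  4 × O: no H
  2 × N: 2 H each → 4
  1 × C: 3 H
  1 × C: 2 H
  1 × Cl: no H
  Total hydrogens = 13.
Molecular formula: C11H13ClN2O4

C11H13ClN2O4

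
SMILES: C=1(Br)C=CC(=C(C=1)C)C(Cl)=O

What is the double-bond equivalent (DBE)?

5

Molecular formula from the SMILES: C8H6BrClO.
DoU = (2C + 2 + N − H − X)/2 = (2·8 + 2 + 0 − 6 − 2)/2 = 10/2 = 5.
(Structurally: 1 ring(s) + 4 π bond(s) = 5.)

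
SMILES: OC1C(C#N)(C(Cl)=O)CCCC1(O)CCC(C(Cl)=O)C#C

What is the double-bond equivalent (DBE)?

7

Molecular formula from the SMILES: C14H15Cl2NO4.
DoU = (2C + 2 + N − H − X)/2 = (2·14 + 2 + 1 − 15 − 2)/2 = 14/2 = 7.
(Structurally: 1 ring(s) + 6 π bond(s) = 7.)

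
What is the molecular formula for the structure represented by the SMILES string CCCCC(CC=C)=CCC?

Heavy atoms from the SMILES: 11 C.
Implicit hydrogens by atom environment:
  6 × C: 2 H each → 12
  2 × C: 3 H each → 6
  2 × C: 1 H each → 2
  1 × C: no H
  Total hydrogens = 20.
Molecular formula: C11H20

C11H20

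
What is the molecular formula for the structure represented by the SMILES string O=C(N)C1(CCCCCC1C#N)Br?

C9H13BrN2O

Heavy atoms from the SMILES: 1 Br, 9 C, 2 N, 1 O.
Implicit hydrogens by atom environment:
  5 × C: 2 H each → 10
  3 × C: no H
  1 × Br: no H
  1 × C: 1 H
  1 × N: 2 H
  1 × N: no H
  1 × O: no H
  Total hydrogens = 13.
Molecular formula: C9H13BrN2O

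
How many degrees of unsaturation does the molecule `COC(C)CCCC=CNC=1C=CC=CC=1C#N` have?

Molecular formula from the SMILES: C15H20N2O.
DoU = (2C + 2 + N − H − X)/2 = (2·15 + 2 + 2 − 20 − 0)/2 = 14/2 = 7.
(Structurally: 1 ring(s) + 6 π bond(s) = 7.)

7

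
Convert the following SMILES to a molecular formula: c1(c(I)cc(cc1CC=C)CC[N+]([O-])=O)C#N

C12H11IN2O2

Heavy atoms from the SMILES: 12 C, 1 I, 2 N, 2 O.
Implicit hydrogens by atom environment:
  4 × C: 2 H each → 8
  4 × C (aromatic): no H
  2 × C (aromatic): 1 H each → 2
  1 × C: 1 H
  1 × C: no H
  1 × I: no H
  1 × N: no H
  1 × N (charge +1): no H
  1 × O: no H
  1 × O (charge -1): no H
  Total hydrogens = 11.
Molecular formula: C12H11IN2O2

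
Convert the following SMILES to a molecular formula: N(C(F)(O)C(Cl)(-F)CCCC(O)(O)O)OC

Heavy atoms from the SMILES: 7 C, 1 Cl, 2 F, 1 N, 5 O.
Implicit hydrogens by atom environment:
  4 × O: 1 H each → 4
  3 × C: 2 H each → 6
  3 × C: no H
  2 × F: no H
  1 × C: 3 H
  1 × Cl: no H
  1 × N: 1 H
  1 × O: no H
  Total hydrogens = 14.
Molecular formula: C7H14ClF2NO5

C7H14ClF2NO5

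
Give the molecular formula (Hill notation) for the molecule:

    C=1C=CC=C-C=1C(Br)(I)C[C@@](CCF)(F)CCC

C14H18BrF2I

Heavy atoms from the SMILES: 1 Br, 14 C, 2 F, 1 I.
Implicit hydrogens by atom environment:
  5 × C: 2 H each → 10
  5 × C (aromatic): 1 H each → 5
  2 × C: no H
  2 × F: no H
  1 × Br: no H
  1 × C: 3 H
  1 × C (aromatic): no H
  1 × I: no H
  Total hydrogens = 18.
Molecular formula: C14H18BrF2I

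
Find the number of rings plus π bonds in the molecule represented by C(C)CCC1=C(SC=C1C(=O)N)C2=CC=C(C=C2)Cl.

Molecular formula from the SMILES: C15H16ClNOS.
DoU = (2C + 2 + N − H − X)/2 = (2·15 + 2 + 1 − 16 − 1)/2 = 16/2 = 8.
(Structurally: 2 ring(s) + 6 π bond(s) = 8.)

8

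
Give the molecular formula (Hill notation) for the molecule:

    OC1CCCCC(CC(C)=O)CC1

Heavy atoms from the SMILES: 11 C, 2 O.
Implicit hydrogens by atom environment:
  7 × C: 2 H each → 14
  2 × C: 1 H each → 2
  1 × C: 3 H
  1 × C: no H
  1 × O: 1 H
  1 × O: no H
  Total hydrogens = 20.
Molecular formula: C11H20O2

C11H20O2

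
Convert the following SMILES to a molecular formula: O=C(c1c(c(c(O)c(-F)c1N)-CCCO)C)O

C11H14FNO4

Heavy atoms from the SMILES: 11 C, 1 F, 1 N, 4 O.
Implicit hydrogens by atom environment:
  6 × C (aromatic): no H
  3 × C: 2 H each → 6
  3 × O: 1 H each → 3
  1 × C: 3 H
  1 × C: no H
  1 × F: no H
  1 × N: 2 H
  1 × O: no H
  Total hydrogens = 14.
Molecular formula: C11H14FNO4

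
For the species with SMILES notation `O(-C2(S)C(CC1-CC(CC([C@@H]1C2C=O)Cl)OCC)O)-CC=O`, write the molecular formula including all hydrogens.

C15H23ClO5S

Heavy atoms from the SMILES: 15 C, 1 Cl, 5 O, 1 S.
Implicit hydrogens by atom environment:
  8 × C: 1 H each → 8
  5 × C: 2 H each → 10
  4 × O: no H
  1 × C: 3 H
  1 × C: no H
  1 × Cl: no H
  1 × O: 1 H
  1 × S: 1 H
  Total hydrogens = 23.
Molecular formula: C15H23ClO5S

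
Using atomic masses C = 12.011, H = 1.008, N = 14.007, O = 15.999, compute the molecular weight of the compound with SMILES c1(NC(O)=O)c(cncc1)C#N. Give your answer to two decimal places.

163.14

Molecular formula: C7H5N3O2.
M = 7×12.011 + 5×1.008 + 3×14.007 + 2×15.999 = 163.14 g/mol.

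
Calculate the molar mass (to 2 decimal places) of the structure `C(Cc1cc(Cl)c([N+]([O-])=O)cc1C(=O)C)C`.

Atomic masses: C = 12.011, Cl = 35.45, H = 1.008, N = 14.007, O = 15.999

241.67

Molecular formula: C11H12ClNO3.
M = 11×12.011 + 1×35.45 + 12×1.008 + 1×14.007 + 3×15.999 = 241.67 g/mol.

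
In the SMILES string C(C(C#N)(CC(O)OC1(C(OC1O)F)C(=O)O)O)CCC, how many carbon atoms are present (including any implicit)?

The symbol for carbon appears 12 times in the SMILES.

12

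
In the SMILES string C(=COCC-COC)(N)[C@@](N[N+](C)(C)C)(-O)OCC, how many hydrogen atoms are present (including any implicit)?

Hydrogens are implicit in SMILES; fill each atom to its normal valence:
  5 × C: 3 H each → 15
  4 × C: 2 H each → 8
  3 × O: no H
  2 × C: no H
  1 × C: 1 H
  1 × N: 2 H
  1 × N: 1 H
  1 × N (charge +1): no H
  1 × O: 1 H
  Total hydrogens = 28.

28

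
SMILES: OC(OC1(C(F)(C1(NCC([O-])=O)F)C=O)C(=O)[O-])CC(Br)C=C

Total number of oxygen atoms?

The symbol for oxygen appears 7 times in the SMILES.

7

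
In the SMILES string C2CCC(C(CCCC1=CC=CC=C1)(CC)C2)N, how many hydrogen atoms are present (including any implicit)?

Hydrogens are implicit in SMILES; fill each atom to its normal valence:
  8 × C: 2 H each → 16
  5 × C (aromatic): 1 H each → 5
  1 × C: 3 H
  1 × C: 1 H
  1 × C: no H
  1 × C (aromatic): no H
  1 × N: 2 H
  Total hydrogens = 27.

27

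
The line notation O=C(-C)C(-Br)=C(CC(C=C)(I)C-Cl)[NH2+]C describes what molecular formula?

C10H15BrClINO+

Heavy atoms from the SMILES: 1 Br, 10 C, 1 Cl, 1 I, 1 N, 1 O.
Implicit hydrogens by atom environment:
  4 × C: no H
  3 × C: 2 H each → 6
  2 × C: 3 H each → 6
  1 × Br: no H
  1 × C: 1 H
  1 × Cl: no H
  1 × I: no H
  1 × N (charge +1): 2 H
  1 × O: no H
  Total hydrogens = 15.
Net charge +1.
Molecular formula: C10H15BrClINO+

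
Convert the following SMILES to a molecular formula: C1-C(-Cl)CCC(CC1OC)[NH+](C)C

Heavy atoms from the SMILES: 10 C, 1 Cl, 1 N, 1 O.
Implicit hydrogens by atom environment:
  4 × C: 2 H each → 8
  3 × C: 3 H each → 9
  3 × C: 1 H each → 3
  1 × Cl: no H
  1 × N (charge +1): 1 H
  1 × O: no H
  Total hydrogens = 21.
Net charge +1.
Molecular formula: C10H21ClNO+

C10H21ClNO+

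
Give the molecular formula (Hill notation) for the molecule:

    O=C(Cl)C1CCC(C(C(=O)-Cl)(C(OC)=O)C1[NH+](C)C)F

Heavy atoms from the SMILES: 12 C, 2 Cl, 1 F, 1 N, 4 O.
Implicit hydrogens by atom environment:
  4 × C: no H
  4 × O: no H
  3 × C: 3 H each → 9
  3 × C: 1 H each → 3
  2 × C: 2 H each → 4
  2 × Cl: no H
  1 × F: no H
  1 × N (charge +1): 1 H
  Total hydrogens = 17.
Net charge +1.
Molecular formula: C12H17Cl2FNO4+

C12H17Cl2FNO4+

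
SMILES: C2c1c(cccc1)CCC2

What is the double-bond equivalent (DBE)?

Molecular formula from the SMILES: C10H12.
DoU = (2C + 2 + N − H − X)/2 = (2·10 + 2 + 0 − 12 − 0)/2 = 10/2 = 5.
(Structurally: 2 ring(s) + 3 π bond(s) = 5.)

5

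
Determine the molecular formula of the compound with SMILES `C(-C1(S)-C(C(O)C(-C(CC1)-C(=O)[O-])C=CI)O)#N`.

Heavy atoms from the SMILES: 11 C, 1 I, 1 N, 4 O, 1 S.
Implicit hydrogens by atom environment:
  6 × C: 1 H each → 6
  3 × C: no H
  2 × C: 2 H each → 4
  2 × O: 1 H each → 2
  1 × I: no H
  1 × N: no H
  1 × O: no H
  1 × O (charge -1): no H
  1 × S: 1 H
  Total hydrogens = 13.
Net charge -1.
Molecular formula: C11H13INO4S-

C11H13INO4S-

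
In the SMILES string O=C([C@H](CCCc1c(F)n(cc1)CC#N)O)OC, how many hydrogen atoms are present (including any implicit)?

Hydrogens are implicit in SMILES; fill each atom to its normal valence:
  4 × C: 2 H each → 8
  2 × C (aromatic): 1 H each → 2
  2 × C (aromatic): no H
  2 × C: no H
  2 × O: no H
  1 × C: 3 H
  1 × C: 1 H
  1 × F: no H
  1 × N (aromatic): no H
  1 × N: no H
  1 × O: 1 H
  Total hydrogens = 15.

15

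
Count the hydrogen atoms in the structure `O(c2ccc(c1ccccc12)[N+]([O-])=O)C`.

9

Hydrogens are implicit in SMILES; fill each atom to its normal valence:
  6 × C (aromatic): 1 H each → 6
  4 × C (aromatic): no H
  2 × O: no H
  1 × C: 3 H
  1 × N (charge +1): no H
  1 × O (charge -1): no H
  Total hydrogens = 9.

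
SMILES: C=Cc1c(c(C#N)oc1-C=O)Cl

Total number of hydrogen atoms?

4

Hydrogens are implicit in SMILES; fill each atom to its normal valence:
  4 × C (aromatic): no H
  2 × C: 1 H each → 2
  1 × C: 2 H
  1 × C: no H
  1 × Cl: no H
  1 × N: no H
  1 × O (aromatic): no H
  1 × O: no H
  Total hydrogens = 4.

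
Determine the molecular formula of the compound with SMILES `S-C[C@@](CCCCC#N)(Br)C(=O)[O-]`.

C8H11BrNO2S-

Heavy atoms from the SMILES: 1 Br, 8 C, 1 N, 2 O, 1 S.
Implicit hydrogens by atom environment:
  5 × C: 2 H each → 10
  3 × C: no H
  1 × Br: no H
  1 × N: no H
  1 × O: no H
  1 × O (charge -1): no H
  1 × S: 1 H
  Total hydrogens = 11.
Net charge -1.
Molecular formula: C8H11BrNO2S-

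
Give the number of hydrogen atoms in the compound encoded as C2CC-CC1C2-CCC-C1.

18

Hydrogens are implicit in SMILES; fill each atom to its normal valence:
  8 × C: 2 H each → 16
  2 × C: 1 H each → 2
  Total hydrogens = 18.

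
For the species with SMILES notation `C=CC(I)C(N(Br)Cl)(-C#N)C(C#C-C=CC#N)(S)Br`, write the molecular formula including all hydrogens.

Heavy atoms from the SMILES: 2 Br, 11 C, 1 Cl, 1 I, 3 N, 1 S.
Implicit hydrogens by atom environment:
  6 × C: no H
  4 × C: 1 H each → 4
  3 × N: no H
  2 × Br: no H
  1 × C: 2 H
  1 × Cl: no H
  1 × I: no H
  1 × S: 1 H
  Total hydrogens = 7.
Molecular formula: C11H7Br2ClIN3S

C11H7Br2ClIN3S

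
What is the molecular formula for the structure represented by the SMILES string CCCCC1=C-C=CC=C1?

C10H14

Heavy atoms from the SMILES: 10 C.
Implicit hydrogens by atom environment:
  5 × C (aromatic): 1 H each → 5
  3 × C: 2 H each → 6
  1 × C: 3 H
  1 × C (aromatic): no H
  Total hydrogens = 14.
Molecular formula: C10H14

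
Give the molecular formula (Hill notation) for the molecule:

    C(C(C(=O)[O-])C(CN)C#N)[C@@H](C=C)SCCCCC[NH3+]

C14H25N3O2S

Heavy atoms from the SMILES: 14 C, 3 N, 2 O, 1 S.
Implicit hydrogens by atom environment:
  8 × C: 2 H each → 16
  4 × C: 1 H each → 4
  2 × C: no H
  1 × N (charge +1): 3 H
  1 × N: 2 H
  1 × N: no H
  1 × O: no H
  1 × O (charge -1): no H
  1 × S: no H
  Total hydrogens = 25.
Molecular formula: C14H25N3O2S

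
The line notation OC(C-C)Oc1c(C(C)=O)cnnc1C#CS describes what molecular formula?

C11H12N2O3S

Heavy atoms from the SMILES: 11 C, 2 N, 3 O, 1 S.
Implicit hydrogens by atom environment:
  3 × C (aromatic): no H
  3 × C: no H
  2 × C: 3 H each → 6
  2 × N (aromatic): no H
  2 × O: no H
  1 × C: 2 H
  1 × C (aromatic): 1 H
  1 × C: 1 H
  1 × O: 1 H
  1 × S: 1 H
  Total hydrogens = 12.
Molecular formula: C11H12N2O3S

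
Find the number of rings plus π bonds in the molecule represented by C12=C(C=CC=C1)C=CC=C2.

7

Molecular formula from the SMILES: C10H8.
DoU = (2C + 2 + N − H − X)/2 = (2·10 + 2 + 0 − 8 − 0)/2 = 14/2 = 7.
(Structurally: 2 ring(s) + 5 π bond(s) = 7.)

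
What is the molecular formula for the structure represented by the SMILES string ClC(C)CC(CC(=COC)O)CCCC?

C12H23ClO2

Heavy atoms from the SMILES: 12 C, 1 Cl, 2 O.
Implicit hydrogens by atom environment:
  5 × C: 2 H each → 10
  3 × C: 3 H each → 9
  3 × C: 1 H each → 3
  1 × C: no H
  1 × Cl: no H
  1 × O: 1 H
  1 × O: no H
  Total hydrogens = 23.
Molecular formula: C12H23ClO2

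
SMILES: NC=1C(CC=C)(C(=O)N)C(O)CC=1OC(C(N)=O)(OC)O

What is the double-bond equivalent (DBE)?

5

Molecular formula from the SMILES: C12H19N3O6.
DoU = (2C + 2 + N − H − X)/2 = (2·12 + 2 + 3 − 19 − 0)/2 = 10/2 = 5.
(Structurally: 1 ring(s) + 4 π bond(s) = 5.)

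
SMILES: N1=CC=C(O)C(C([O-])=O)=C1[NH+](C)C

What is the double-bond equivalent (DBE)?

5

Molecular formula from the SMILES: C8H10N2O3.
DoU = (2C + 2 + N − H − X)/2 = (2·8 + 2 + 2 − 10 − 0)/2 = 10/2 = 5.
(Structurally: 1 ring(s) + 4 π bond(s) = 5.)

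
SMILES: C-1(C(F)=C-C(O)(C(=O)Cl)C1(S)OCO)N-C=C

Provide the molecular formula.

C9H11ClFNO4S

Heavy atoms from the SMILES: 9 C, 1 Cl, 1 F, 1 N, 4 O, 1 S.
Implicit hydrogens by atom environment:
  4 × C: no H
  3 × C: 1 H each → 3
  2 × C: 2 H each → 4
  2 × O: 1 H each → 2
  2 × O: no H
  1 × Cl: no H
  1 × F: no H
  1 × N: 1 H
  1 × S: 1 H
  Total hydrogens = 11.
Molecular formula: C9H11ClFNO4S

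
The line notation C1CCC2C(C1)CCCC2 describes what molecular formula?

C10H18

Heavy atoms from the SMILES: 10 C.
Implicit hydrogens by atom environment:
  8 × C: 2 H each → 16
  2 × C: 1 H each → 2
  Total hydrogens = 18.
Molecular formula: C10H18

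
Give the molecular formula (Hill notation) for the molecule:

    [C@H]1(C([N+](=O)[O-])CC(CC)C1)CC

Heavy atoms from the SMILES: 9 C, 1 N, 2 O.
Implicit hydrogens by atom environment:
  4 × C: 2 H each → 8
  3 × C: 1 H each → 3
  2 × C: 3 H each → 6
  1 × N (charge +1): no H
  1 × O: no H
  1 × O (charge -1): no H
  Total hydrogens = 17.
Molecular formula: C9H17NO2

C9H17NO2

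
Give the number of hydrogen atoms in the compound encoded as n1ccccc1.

Hydrogens are implicit in SMILES; fill each atom to its normal valence:
  5 × C (aromatic): 1 H each → 5
  1 × N (aromatic): no H
  Total hydrogens = 5.

5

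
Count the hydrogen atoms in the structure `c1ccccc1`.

Hydrogens are implicit in SMILES; fill each atom to its normal valence:
  6 × C (aromatic): 1 H each → 6
  Total hydrogens = 6.

6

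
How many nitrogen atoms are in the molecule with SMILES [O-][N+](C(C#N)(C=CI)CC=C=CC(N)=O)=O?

The symbol for nitrogen appears 3 times in the SMILES.

3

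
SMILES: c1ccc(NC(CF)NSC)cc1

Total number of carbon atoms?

The symbol for carbon appears 9 times in the SMILES. Lowercase c denotes aromatic carbon and counts toward C.

9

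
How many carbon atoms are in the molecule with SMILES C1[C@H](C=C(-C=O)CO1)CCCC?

10

The symbol for carbon appears 10 times in the SMILES.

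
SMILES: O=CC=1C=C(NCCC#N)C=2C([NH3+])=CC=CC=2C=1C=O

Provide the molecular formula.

C15H14N3O2+

Heavy atoms from the SMILES: 15 C, 3 N, 2 O.
Implicit hydrogens by atom environment:
  6 × C (aromatic): no H
  4 × C (aromatic): 1 H each → 4
  2 × C: 2 H each → 4
  2 × C: 1 H each → 2
  2 × O: no H
  1 × C: no H
  1 × N (charge +1): 3 H
  1 × N: 1 H
  1 × N: no H
  Total hydrogens = 14.
Net charge +1.
Molecular formula: C15H14N3O2+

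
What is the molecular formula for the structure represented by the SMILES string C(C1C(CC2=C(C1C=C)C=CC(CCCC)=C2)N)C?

Heavy atoms from the SMILES: 18 C, 1 N.
Implicit hydrogens by atom environment:
  6 × C: 2 H each → 12
  4 × C: 1 H each → 4
  3 × C (aromatic): 1 H each → 3
  3 × C (aromatic): no H
  2 × C: 3 H each → 6
  1 × N: 2 H
  Total hydrogens = 27.
Molecular formula: C18H27N

C18H27N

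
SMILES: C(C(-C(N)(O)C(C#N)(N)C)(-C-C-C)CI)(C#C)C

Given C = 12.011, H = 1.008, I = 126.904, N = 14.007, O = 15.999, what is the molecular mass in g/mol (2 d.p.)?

363.24

Molecular formula: C13H22IN3O.
M = 13×12.011 + 22×1.008 + 1×126.904 + 3×14.007 + 1×15.999 = 363.24 g/mol.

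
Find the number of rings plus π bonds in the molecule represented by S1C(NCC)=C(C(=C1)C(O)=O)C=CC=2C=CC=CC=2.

9

Molecular formula from the SMILES: C15H15NO2S.
DoU = (2C + 2 + N − H − X)/2 = (2·15 + 2 + 1 − 15 − 0)/2 = 18/2 = 9.
(Structurally: 2 ring(s) + 7 π bond(s) = 9.)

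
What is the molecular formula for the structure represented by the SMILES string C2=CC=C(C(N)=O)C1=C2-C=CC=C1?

C11H9NO

Heavy atoms from the SMILES: 11 C, 1 N, 1 O.
Implicit hydrogens by atom environment:
  7 × C (aromatic): 1 H each → 7
  3 × C (aromatic): no H
  1 × C: no H
  1 × N: 2 H
  1 × O: no H
  Total hydrogens = 9.
Molecular formula: C11H9NO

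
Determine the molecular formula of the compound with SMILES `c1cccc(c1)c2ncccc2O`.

C11H9NO

Heavy atoms from the SMILES: 11 C, 1 N, 1 O.
Implicit hydrogens by atom environment:
  8 × C (aromatic): 1 H each → 8
  3 × C (aromatic): no H
  1 × N (aromatic): no H
  1 × O: 1 H
  Total hydrogens = 9.
Molecular formula: C11H9NO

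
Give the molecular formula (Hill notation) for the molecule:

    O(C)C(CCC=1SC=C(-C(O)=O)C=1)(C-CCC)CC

C15H24O3S

Heavy atoms from the SMILES: 15 C, 3 O, 1 S.
Implicit hydrogens by atom environment:
  6 × C: 2 H each → 12
  3 × C: 3 H each → 9
  2 × C (aromatic): 1 H each → 2
  2 × C (aromatic): no H
  2 × C: no H
  2 × O: no H
  1 × O: 1 H
  1 × S (aromatic): no H
  Total hydrogens = 24.
Molecular formula: C15H24O3S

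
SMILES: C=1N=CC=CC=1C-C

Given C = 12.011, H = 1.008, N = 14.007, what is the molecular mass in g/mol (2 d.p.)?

Molecular formula: C7H9N.
M = 7×12.011 + 9×1.008 + 1×14.007 = 107.16 g/mol.

107.16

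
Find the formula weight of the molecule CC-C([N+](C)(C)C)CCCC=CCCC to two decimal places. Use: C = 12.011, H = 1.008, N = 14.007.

212.40

Molecular formula: C14H30N+.
M = 14×12.011 + 30×1.008 + 1×14.007 = 212.40 g/mol.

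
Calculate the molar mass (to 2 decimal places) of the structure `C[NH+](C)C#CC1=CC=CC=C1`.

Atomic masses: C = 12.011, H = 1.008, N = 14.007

Molecular formula: C10H12N+.
M = 10×12.011 + 12×1.008 + 1×14.007 = 146.21 g/mol.

146.21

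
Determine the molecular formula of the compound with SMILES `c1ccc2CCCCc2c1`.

C10H12

Heavy atoms from the SMILES: 10 C.
Implicit hydrogens by atom environment:
  4 × C: 2 H each → 8
  4 × C (aromatic): 1 H each → 4
  2 × C (aromatic): no H
  Total hydrogens = 12.
Molecular formula: C10H12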